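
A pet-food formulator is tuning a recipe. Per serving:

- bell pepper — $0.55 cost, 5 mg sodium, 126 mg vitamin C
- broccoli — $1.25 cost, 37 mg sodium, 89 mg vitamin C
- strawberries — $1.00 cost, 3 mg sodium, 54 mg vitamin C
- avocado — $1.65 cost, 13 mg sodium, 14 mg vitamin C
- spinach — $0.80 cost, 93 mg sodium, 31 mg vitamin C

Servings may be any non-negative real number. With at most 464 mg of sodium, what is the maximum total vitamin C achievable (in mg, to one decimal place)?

11692.8 mg

Vitamin C per mg sodium: bell pepper 25.2, strawberries 18, broccoli 2.405, avocado 1.077, spinach 0.3333.
With no serving limits, spend the whole sodium allowance on bell pepper: 464 mg / 5 mg × 126 mg = 11692.8 mg.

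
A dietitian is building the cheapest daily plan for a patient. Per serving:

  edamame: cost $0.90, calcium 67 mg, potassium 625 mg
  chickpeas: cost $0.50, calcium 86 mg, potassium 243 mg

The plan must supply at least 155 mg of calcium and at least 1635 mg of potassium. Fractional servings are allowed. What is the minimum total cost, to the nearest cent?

$2.35

This is a tiny linear program; its minimum lies at a vertex of the feasible set. List the vertices and price them.
edamame only: max(155/67, 1635/625) = 2.616 servings → $2.35.
chickpeas only: max(155/86, 1635/243) = 6.728 servings → $3.36.
edamame + chickpeas with both targets exact would need a negative amount; discard.
So the least-cost plan costs $2.35.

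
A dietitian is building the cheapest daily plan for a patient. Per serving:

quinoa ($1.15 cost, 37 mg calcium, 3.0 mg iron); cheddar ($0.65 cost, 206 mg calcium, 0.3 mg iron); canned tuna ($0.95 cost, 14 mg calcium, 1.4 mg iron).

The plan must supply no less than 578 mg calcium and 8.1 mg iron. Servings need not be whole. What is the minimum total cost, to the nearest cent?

A basic optimal solution has at most two foods positive. Try each food alone and each pair with both targets met exactly.
quinoa only: max(578/37, 8.1/3.0) = 15.62 servings → $17.96.
cheddar only: max(578/206, 8.1/0.3) = 27 servings → $17.55.
canned tuna only: max(578/14, 8.1/1.4) = 41.29 servings → $39.22.
quinoa + cheddar with both tight: 2.464 servings and 2.363 servings → $4.37.
quinoa + canned tuna: intersection lies outside the first quadrant.
cheddar + canned tuna with both tight: 2.448 servings and 5.261 servings → $6.59.
Cheapest feasible corner: $4.37.

$4.37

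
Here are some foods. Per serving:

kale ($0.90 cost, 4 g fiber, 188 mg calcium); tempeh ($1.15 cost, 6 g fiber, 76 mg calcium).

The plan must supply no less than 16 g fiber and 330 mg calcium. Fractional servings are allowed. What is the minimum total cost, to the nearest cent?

$3.19

Minimising a linear cost over {fiber ≥ 16, calcium ≥ 330, servings ≥ 0} — the optimum is at a vertex, using one or two foods.
kale only: max(16/4, 330/188) = 4 servings → $3.60.
tempeh only: max(16/6, 330/76) = 4.342 servings → $4.99.
kale + tempeh with both tight: 0.9272 servings and 2.049 servings → $3.19.
So the least-cost plan costs $3.19.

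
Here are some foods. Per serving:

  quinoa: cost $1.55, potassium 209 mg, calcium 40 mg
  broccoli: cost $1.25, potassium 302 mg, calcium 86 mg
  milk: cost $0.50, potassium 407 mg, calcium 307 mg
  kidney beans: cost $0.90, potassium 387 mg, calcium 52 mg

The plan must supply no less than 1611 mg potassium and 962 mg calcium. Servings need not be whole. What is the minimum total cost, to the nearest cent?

Minimising a linear cost over {potassium ≥ 1611, calcium ≥ 962, servings ≥ 0} — the optimum is at a vertex, using one or two foods.
quinoa only: max(1611/209, 962/40) = 24.05 servings → $37.28.
broccoli only: max(1611/302, 962/86) = 11.19 servings → $13.98.
milk only: max(1611/407, 962/307) = 3.958 servings → $1.98.
kidney beans only: max(1611/387, 962/52) = 18.5 servings → $16.65.
quinoa + broccoli: intersection lies outside the first quadrant.
quinoa + milk with both tight: 2.152 servings and 2.853 servings → $4.76.
quinoa + kidney beans with both targets exact would need a negative amount; discard.
broccoli + milk with both tight: 1.785 servings and 2.633 servings → $3.55.
broccoli + kidney beans: the both-tight solution has a negative serving — not a feasible corner.
milk + kidney beans with both tight: 2.955 servings and 1.055 servings → $2.43.
So the least-cost plan costs $1.98.

$1.98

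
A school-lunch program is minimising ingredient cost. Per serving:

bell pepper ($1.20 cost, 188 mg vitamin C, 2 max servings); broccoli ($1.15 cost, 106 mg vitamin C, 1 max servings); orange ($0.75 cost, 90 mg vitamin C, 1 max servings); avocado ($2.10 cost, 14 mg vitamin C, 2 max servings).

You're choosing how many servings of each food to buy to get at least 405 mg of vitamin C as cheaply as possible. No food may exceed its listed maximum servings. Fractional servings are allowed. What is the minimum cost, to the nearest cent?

$2.64

Cost per mg of vitamin C: bell pepper $0.0064, orange $0.0083, broccoli $0.0108, avocado $0.1500.
Take 2 servings of bell pepper: +376.0 mg vitamin C for $2.40 (total $2.40, still need 29.0 mg).
Take 0.3222 servings of orange: +29.0 mg vitamin C for $0.24 (total $2.64, still need 0.0 mg).
Greedy by cheapest-per-mg is optimal for a single linear constraint, so the minimum cost is $2.64.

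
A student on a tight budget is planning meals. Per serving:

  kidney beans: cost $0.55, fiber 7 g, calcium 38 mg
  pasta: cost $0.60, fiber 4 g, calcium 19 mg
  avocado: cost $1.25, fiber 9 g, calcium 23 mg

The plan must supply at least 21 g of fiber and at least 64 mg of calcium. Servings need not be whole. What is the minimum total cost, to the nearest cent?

A basic optimal solution has at most two foods positive. Try each food alone and each pair with both targets met exactly.
kidney beans only: max(21/7, 64/38) = 3 servings → $1.65.
pasta only: max(21/4, 64/19) = 5.25 servings → $3.15.
avocado only: max(21/9, 64/23) = 2.783 servings → $3.48.
kidney beans + pasta with both targets exact would need a negative amount; discard.
kidney beans + avocado with both tight: 0.5138 servings and 1.934 servings → $2.70.
pasta + avocado with both tight: 1.177 servings and 1.81 servings → $2.97.
Cheapest feasible corner: $1.65.

$1.65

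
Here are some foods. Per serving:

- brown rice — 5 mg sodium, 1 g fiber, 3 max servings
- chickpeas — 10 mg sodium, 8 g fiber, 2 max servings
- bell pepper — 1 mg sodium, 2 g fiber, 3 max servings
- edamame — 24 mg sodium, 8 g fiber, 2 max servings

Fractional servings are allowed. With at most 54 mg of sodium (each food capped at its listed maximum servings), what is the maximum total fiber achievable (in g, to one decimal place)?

Fiber per mg sodium: bell pepper 2, chickpeas 0.8, edamame 0.3333, brown rice 0.2.
Take 3 servings of bell pepper: uses 3 mg sodium, +6.0 g fiber (running total 6.0 g).
Take 2 servings of chickpeas: uses 20 mg sodium, +16.0 g fiber (running total 22.0 g).
Take 1.292 servings of edamame: uses 31 mg sodium, +10.3 g fiber (running total 32.3 g).
Greedy by best ratio exhausts the sodium allowance optimally: 32.3 g.

32.3 g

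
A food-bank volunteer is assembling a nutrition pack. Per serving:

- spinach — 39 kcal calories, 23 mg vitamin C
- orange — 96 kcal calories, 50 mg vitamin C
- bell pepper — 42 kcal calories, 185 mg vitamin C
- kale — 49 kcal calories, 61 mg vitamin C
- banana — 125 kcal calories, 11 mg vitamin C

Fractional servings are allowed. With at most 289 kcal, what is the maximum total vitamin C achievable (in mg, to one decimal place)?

1273.0 mg

Vitamin C per kcal: bell pepper 4.405, kale 1.245, spinach 0.5897, orange 0.5208, banana 0.088.
With no serving limits, spend the whole calories allowance on bell pepper: 289 kcal / 42 kcal × 185 mg = 1273.0 mg.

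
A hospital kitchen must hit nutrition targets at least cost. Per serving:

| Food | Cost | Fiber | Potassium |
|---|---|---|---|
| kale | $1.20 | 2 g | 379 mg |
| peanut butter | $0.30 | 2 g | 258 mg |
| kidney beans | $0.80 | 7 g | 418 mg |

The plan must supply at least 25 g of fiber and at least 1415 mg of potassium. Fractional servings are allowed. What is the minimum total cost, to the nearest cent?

Minimising a linear cost over {fiber ≥ 25, potassium ≥ 1415, servings ≥ 0} — the optimum is at a vertex, using one or two foods.
kale only: max(25/2, 1415/379) = 12.5 servings → $15.00.
peanut butter only: max(25/2, 1415/258) = 12.5 servings → $3.75.
kidney beans only: max(25/7, 1415/418) = 3.571 servings → $2.86.
kale + peanut butter with both targets exact would need a negative amount; discard.
kale + kidney beans: intersection lies outside the first quadrant.
peanut butter + kidney beans: intersection lies outside the first quadrant.
The minimum over all feasible corners is $2.86.

$2.86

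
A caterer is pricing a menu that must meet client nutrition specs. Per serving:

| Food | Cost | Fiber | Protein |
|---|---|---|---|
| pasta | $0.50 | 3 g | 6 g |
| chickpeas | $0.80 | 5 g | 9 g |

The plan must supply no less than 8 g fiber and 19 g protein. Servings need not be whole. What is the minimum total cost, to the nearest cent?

$1.58

A basic optimal solution has at most two foods positive. Try each food alone and each pair with both targets met exactly.
pasta only: max(8/3, 19/6) = 3.167 servings → $1.58.
chickpeas only: max(8/5, 19/9) = 2.111 servings → $1.69.
pasta + chickpeas with both targets exact would need a negative amount; discard.
So the least-cost plan costs $1.58.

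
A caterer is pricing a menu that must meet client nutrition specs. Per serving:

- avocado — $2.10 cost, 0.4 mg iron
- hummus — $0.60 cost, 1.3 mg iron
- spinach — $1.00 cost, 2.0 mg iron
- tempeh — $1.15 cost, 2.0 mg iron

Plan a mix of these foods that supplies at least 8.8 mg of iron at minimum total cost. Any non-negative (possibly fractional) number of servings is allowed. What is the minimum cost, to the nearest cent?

$4.06

Cost per mg of iron: hummus $0.4615, spinach $0.5000, tempeh $0.5750, avocado $5.2500.
With no serving limits, use only hummus: 8.8 mg / 1.3 mg = 6.769 servings × $0.60 = $4.06.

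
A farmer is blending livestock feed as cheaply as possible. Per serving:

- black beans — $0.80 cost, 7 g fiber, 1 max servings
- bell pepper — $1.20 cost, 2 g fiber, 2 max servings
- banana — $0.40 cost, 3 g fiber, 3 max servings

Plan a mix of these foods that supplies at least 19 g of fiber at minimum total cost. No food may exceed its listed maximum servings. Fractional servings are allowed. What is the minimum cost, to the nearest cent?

$3.80

Cost per g of fiber: black beans $0.1143, banana $0.1333, bell pepper $0.6000.
Take 1 serving of black beans: +7.0 g fiber for $0.80 (total $0.80, still need 12.0 g).
Take 3 servings of banana: +9.0 g fiber for $1.20 (total $2.00, still need 3.0 g).
Take 1.5 servings of bell pepper: +3.0 g fiber for $1.80 (total $3.80, still need 0.0 g).
Greedy by cheapest-per-g is optimal for a single linear constraint, so the minimum cost is $3.80.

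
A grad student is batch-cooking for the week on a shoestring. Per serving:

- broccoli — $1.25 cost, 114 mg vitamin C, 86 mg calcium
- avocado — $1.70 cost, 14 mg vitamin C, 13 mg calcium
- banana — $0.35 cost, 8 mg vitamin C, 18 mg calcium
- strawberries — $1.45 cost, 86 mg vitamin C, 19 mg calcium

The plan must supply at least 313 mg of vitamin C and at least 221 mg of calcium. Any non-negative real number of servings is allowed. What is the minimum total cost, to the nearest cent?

$3.43

This is a tiny linear program; its minimum lies at a vertex of the feasible set. List the vertices and price them.
broccoli only: max(313/114, 221/86) = 2.746 servings → $3.43.
avocado only: max(313/14, 221/13) = 22.36 servings → $38.01.
banana only: max(313/8, 221/18) = 39.12 servings → $13.69.
strawberries only: max(313/86, 221/19) = 11.63 servings → $16.87.
broccoli + avocado: the both-tight solution has a negative serving — not a feasible corner.
broccoli + banana: the both-tight solution has a negative serving — not a feasible corner.
broccoli + strawberries with both tight: 2.497 servings and 0.3296 servings → $3.60.
avocado + banana: the both-tight solution has a negative serving — not a feasible corner.
avocado + strawberries with both tight: 15.33 servings and 1.144 servings → $27.72.
banana + strawberries with both tight: 9.355 servings and 2.769 servings → $7.29.
So the least-cost plan costs $3.43.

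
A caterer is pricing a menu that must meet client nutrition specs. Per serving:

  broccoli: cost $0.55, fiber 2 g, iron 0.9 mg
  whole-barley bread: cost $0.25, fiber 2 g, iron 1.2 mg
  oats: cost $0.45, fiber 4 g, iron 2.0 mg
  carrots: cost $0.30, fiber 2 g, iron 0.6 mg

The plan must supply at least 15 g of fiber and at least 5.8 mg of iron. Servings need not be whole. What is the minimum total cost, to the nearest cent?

With two linear requirements the optimum uses one or two foods; enumerate the corners.
broccoli only: max(15/2, 5.8/0.9) = 7.5 servings → $4.12.
whole-barley bread only: max(15/2, 5.8/1.2) = 7.5 servings → $1.88.
oats only: max(15/4, 5.8/2.0) = 3.75 servings → $1.69.
carrots only: max(15/2, 5.8/0.6) = 9.667 servings → $2.90.
broccoli + whole-barley bread with both targets exact would need a negative amount; discard.
broccoli + oats with both targets exact would need a negative amount; discard.
broccoli + carrots with both tight: 4.333 servings and 3.167 servings → $3.33.
whole-barley bread + oats: the both-tight solution has a negative serving — not a feasible corner.
whole-barley bread + carrots with both tight: 2.167 servings and 5.333 servings → $2.14.
oats + carrots with both tight: 1.625 servings and 4.25 servings → $2.01.
So the least-cost plan costs $1.69.

$1.69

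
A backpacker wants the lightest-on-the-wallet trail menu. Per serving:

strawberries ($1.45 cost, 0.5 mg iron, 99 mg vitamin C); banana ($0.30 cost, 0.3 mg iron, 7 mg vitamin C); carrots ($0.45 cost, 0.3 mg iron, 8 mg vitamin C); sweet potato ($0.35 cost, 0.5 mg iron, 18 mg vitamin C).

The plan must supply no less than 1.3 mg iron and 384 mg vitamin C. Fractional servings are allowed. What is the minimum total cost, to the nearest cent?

$5.62

Check every corner: each single food scaled to meet both minima, and each pair solved so both constraints bind.
strawberries only: max(1.3/0.5, 384/99) = 3.879 servings → $5.62.
banana only: max(1.3/0.3, 384/7) = 54.86 servings → $16.46.
carrots only: max(1.3/0.3, 384/8) = 48 servings → $21.60.
sweet potato only: max(1.3/0.5, 384/18) = 21.33 servings → $7.47.
strawberries + banana: the both-tight solution has a negative serving — not a feasible corner.
strawberries + carrots: the both-tight solution has a negative serving — not a feasible corner.
strawberries + sweet potato: intersection lies outside the first quadrant.
banana + carrots with both targets exact would need a negative amount; discard.
banana + sweet potato: the both-tight solution has a negative serving — not a feasible corner.
carrots + sweet potato: intersection lies outside the first quadrant.
So the least-cost plan costs $5.62.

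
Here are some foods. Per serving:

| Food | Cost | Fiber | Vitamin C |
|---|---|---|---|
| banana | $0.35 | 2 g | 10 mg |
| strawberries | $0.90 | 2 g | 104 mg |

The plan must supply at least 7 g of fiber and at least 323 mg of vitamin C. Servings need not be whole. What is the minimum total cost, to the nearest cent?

banana only: max(7/2, 323/10) = 32.3 servings → $11.30.
strawberries only: max(7/2, 323/104) = 3.5 servings → $3.15.
banana + strawberries with both tight: 0.4362 servings and 3.064 servings → $2.91.
Cheapest feasible corner: $2.91.

$2.91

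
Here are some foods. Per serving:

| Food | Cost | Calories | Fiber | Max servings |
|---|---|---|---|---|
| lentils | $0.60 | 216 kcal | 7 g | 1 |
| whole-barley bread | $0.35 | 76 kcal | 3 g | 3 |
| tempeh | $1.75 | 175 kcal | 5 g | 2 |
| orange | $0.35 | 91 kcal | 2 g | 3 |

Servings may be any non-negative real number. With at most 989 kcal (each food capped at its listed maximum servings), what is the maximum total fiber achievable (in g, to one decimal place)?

Fiber per kcal: whole-barley bread 0.03947, lentils 0.03241, tempeh 0.02857, orange 0.02198.
Take 3 servings of whole-barley bread: uses 228 kcal, +9.0 g fiber (running total 9.0 g).
Take 1 serving of lentils: uses 216 kcal, +7.0 g fiber (running total 16.0 g).
Take 2 servings of tempeh: uses 350 kcal, +10.0 g fiber (running total 26.0 g).
Take 2.143 servings of orange: uses 195 kcal, +4.3 g fiber (running total 30.3 g).
Greedy by best ratio exhausts the calories allowance optimally: 30.3 g.

30.3 g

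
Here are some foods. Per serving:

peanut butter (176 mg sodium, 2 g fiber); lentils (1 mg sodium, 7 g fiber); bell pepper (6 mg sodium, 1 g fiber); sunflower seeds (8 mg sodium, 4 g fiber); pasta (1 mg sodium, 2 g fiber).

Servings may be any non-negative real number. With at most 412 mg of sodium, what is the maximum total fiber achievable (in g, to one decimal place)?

2884.0 g

Fiber per mg sodium: lentils 7, pasta 2, sunflower seeds 0.5, bell pepper 0.1667, peanut butter 0.01136.
With no serving limits, spend the whole sodium allowance on lentils: 412 mg / 1 mg × 7 g = 2884.0 g.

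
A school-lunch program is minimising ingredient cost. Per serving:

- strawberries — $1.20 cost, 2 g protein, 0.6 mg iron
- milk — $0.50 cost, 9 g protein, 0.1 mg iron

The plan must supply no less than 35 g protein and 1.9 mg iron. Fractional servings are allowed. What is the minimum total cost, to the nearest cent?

An LP optimum is at a vertex; with two nutrient constraints at most two foods are used. Check each candidate.
strawberries only: max(35/2, 1.9/0.6) = 17.5 servings → $21.00.
milk only: max(35/9, 1.9/0.1) = 19 servings → $9.50.
strawberries + milk with both tight: 2.615 servings and 3.308 servings → $4.79.
So the least-cost plan costs $4.79.

$4.79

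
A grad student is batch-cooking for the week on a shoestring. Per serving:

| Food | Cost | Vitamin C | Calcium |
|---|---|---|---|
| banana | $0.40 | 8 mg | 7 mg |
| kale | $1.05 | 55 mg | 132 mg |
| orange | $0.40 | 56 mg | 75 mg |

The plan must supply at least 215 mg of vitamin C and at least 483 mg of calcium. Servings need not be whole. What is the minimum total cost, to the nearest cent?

$2.58

banana only: max(215/8, 483/7) = 69 servings → $27.60.
kale only: max(215/55, 483/132) = 3.909 servings → $4.10.
orange only: max(215/56, 483/75) = 6.44 servings → $2.58.
banana + kale with both tight: 2.705 servings and 3.516 servings → $4.77.
banana + orange: the both-tight solution has a negative serving — not a feasible corner.
kale + orange with both tight: 3.343 servings and 0.5556 servings → $3.73.
The minimum over all feasible corners is $2.58.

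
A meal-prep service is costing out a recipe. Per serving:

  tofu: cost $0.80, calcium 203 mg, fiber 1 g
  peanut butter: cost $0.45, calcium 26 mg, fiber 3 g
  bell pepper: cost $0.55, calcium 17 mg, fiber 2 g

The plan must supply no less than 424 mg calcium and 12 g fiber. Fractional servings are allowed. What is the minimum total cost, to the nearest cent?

$2.87

Minimising a linear cost over {calcium ≥ 424, fiber ≥ 12, servings ≥ 0} — the optimum is at a vertex, using one or two foods.
tofu only: max(424/203, 12/1) = 12 servings → $9.60.
peanut butter only: max(424/26, 12/3) = 16.31 servings → $7.34.
bell pepper only: max(424/17, 12/2) = 24.94 servings → $13.72.
tofu + peanut butter with both tight: 1.647 servings and 3.451 servings → $2.87.
tofu + bell pepper with both tight: 1.656 servings and 5.172 servings → $4.17.
peanut butter + bell pepper with both targets exact would need a negative amount; discard.
The minimum over all feasible corners is $2.87.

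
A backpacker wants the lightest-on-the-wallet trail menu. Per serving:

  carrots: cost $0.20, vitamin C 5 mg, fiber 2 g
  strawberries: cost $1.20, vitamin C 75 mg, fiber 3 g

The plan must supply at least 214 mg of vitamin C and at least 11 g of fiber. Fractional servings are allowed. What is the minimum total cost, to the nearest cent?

$3.59

Check every corner: each single food scaled to meet both minima, and each pair solved so both constraints bind.
carrots only: max(214/5, 11/2) = 42.8 servings → $8.56.
strawberries only: max(214/75, 11/3) = 3.667 servings → $4.40.
carrots + strawberries with both tight: 1.356 servings and 2.763 servings → $3.59.
So the least-cost plan costs $3.59.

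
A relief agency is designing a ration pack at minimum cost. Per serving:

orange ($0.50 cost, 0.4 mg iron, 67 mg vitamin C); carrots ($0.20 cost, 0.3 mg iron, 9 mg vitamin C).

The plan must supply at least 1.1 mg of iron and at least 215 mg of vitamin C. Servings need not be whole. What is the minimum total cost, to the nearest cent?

$1.60

An LP optimum is at a vertex; with two nutrient constraints at most two foods are used. Check each candidate.
orange only: max(1.1/0.4, 215/67) = 3.209 servings → $1.60.
carrots only: max(1.1/0.3, 215/9) = 23.89 servings → $4.78.
orange + carrots with both targets exact would need a negative amount; discard.
So the least-cost plan costs $1.60.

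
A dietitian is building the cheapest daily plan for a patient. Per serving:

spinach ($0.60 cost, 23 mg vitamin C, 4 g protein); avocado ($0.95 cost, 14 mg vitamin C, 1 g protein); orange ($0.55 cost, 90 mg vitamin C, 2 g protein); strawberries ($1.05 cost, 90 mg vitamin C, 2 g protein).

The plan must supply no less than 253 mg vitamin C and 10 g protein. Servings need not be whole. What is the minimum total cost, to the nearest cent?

A basic optimal solution has at most two foods positive. Try each food alone and each pair with both targets met exactly.
spinach only: max(253/23, 10/4) = 11 servings → $6.60.
avocado only: max(253/14, 10/1) = 18.07 servings → $17.17.
orange only: max(253/90, 10/2) = 5 servings → $2.75.
strawberries only: max(253/90, 10/2) = 5 servings → $5.25.
spinach + avocado with both targets exact would need a negative amount; discard.
spinach + orange with both tight: 1.255 servings and 2.49 servings → $2.12.
spinach + strawberries with both tight: 1.255 servings and 2.49 servings → $3.37.
avocado + orange with both tight: 6.355 servings and 1.823 servings → $7.04.
avocado + strawberries with both tight: 6.355 servings and 1.823 servings → $7.95.
orange + strawberries (both tight): parallel constraints — no distinct corner.
The minimum over all feasible corners is $2.12.

$2.12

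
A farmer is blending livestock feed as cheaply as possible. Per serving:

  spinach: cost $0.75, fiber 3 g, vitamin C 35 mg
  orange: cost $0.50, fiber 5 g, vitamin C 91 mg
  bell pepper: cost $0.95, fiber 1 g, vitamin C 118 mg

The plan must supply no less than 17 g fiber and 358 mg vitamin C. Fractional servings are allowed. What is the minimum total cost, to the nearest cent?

spinach only: max(17/3, 358/35) = 10.23 servings → $7.67.
orange only: max(17/5, 358/91) = 3.934 servings → $1.97.
bell pepper only: max(17/1, 358/118) = 17 servings → $16.15.
spinach + orange with both targets exact would need a negative amount; discard.
spinach + bell pepper with both tight: 5.166 servings and 1.502 servings → $5.30.
orange + bell pepper with both tight: 3.303 servings and 0.487 servings → $2.11.
Cheapest feasible corner: $1.97.

$1.97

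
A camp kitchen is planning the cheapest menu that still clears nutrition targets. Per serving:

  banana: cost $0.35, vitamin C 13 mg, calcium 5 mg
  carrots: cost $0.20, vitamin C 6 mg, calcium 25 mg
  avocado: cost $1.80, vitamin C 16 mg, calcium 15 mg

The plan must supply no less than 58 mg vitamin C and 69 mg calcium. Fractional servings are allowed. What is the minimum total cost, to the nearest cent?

$1.64

At the optimum either one food covers both requirements or two foods hit both targets exactly; no other combination can be cheaper.
banana only: max(58/13, 69/5) = 13.8 servings → $4.83.
carrots only: max(58/6, 69/25) = 9.667 servings → $1.93.
avocado only: max(58/16, 69/15) = 4.6 servings → $8.28.
banana + carrots with both tight: 3.512 servings and 2.058 servings → $1.64.
banana + avocado: intersection lies outside the first quadrant.
carrots + avocado with both tight: 0.7548 servings and 3.342 servings → $6.17.
The minimum over all feasible corners is $1.64.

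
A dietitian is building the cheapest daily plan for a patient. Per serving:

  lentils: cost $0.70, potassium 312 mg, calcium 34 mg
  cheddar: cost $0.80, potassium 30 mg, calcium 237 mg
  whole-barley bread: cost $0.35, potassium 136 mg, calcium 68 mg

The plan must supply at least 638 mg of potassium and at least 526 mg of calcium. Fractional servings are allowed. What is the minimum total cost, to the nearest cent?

Two binding constraints pin down two serving amounts, so the optimal mix uses at most two foods. The candidates are each food alone (scaled to the tighter of potassium/calcium) and each pair with both constraints tight.
lentils only: max(638/312, 526/34) = 15.47 servings → $10.83.
cheddar only: max(638/30, 526/237) = 21.27 servings → $17.01.
whole-barley bread only: max(638/136, 526/68) = 7.735 servings → $2.71.
lentils + cheddar with both tight: 1.857 servings and 1.953 servings → $2.86.
lentils + whole-barley bread: intersection lies outside the first quadrant.
cheddar + whole-barley bread with both tight: 0.9324 servings and 4.485 servings → $2.32.
So the least-cost plan costs $2.32.

$2.32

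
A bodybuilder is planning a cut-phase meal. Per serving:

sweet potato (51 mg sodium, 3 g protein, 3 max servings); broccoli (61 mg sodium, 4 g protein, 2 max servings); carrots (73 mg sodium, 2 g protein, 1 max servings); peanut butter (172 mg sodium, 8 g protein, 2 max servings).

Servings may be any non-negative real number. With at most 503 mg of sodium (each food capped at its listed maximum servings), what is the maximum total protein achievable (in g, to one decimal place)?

27.6 g

Protein per mg sodium: broccoli 0.06557, sweet potato 0.05882, peanut butter 0.04651, carrots 0.0274.
Take 2 servings of broccoli: uses 122 mg sodium, +8.0 g protein (running total 8.0 g).
Take 3 servings of sweet potato: uses 153 mg sodium, +9.0 g protein (running total 17.0 g).
Take 1.326 servings of peanut butter: uses 228 mg sodium, +10.6 g protein (running total 27.6 g).
Greedy by best ratio exhausts the sodium allowance optimally: 27.6 g.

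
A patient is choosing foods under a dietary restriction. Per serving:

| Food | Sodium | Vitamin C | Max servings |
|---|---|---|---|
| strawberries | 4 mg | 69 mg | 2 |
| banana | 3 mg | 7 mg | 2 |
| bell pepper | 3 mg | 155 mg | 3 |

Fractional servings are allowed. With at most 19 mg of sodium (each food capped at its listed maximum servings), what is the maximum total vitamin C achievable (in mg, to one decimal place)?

607.7 mg

Vitamin C per mg sodium: bell pepper 51.67, strawberries 17.25, banana 2.333.
Take 3 servings of bell pepper: uses 9 mg sodium, +465.0 mg vitamin C (running total 465.0 mg).
Take 2 servings of strawberries: uses 8 mg sodium, +138.0 mg vitamin C (running total 603.0 mg).
Take 0.6667 servings of banana: uses 2 mg sodium, +4.7 mg vitamin C (running total 607.7 mg).
Greedy by best ratio exhausts the sodium allowance optimally: 607.7 mg.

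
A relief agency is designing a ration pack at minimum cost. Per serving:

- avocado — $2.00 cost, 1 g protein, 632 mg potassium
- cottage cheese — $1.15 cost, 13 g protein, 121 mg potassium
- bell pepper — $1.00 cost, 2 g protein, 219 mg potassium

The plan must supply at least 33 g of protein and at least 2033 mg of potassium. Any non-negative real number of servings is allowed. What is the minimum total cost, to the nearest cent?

$8.22

Two binding constraints pin down two serving amounts, so the optimal mix uses at most two foods. The candidates are each food alone (scaled to the tighter of protein/potassium) and each pair with both constraints tight.
avocado only: max(33/1, 2033/632) = 33 servings → $66.00.
cottage cheese only: max(33/13, 2033/121) = 16.8 servings → $19.32.
bell pepper only: max(33/2, 2033/219) = 16.5 servings → $16.50.
avocado + cottage cheese with both tight: 2.772 servings and 2.325 servings → $8.22.
avocado + bell pepper with both targets exact would need a negative amount; discard.
cottage cheese + bell pepper with both tight: 1.213 servings and 8.613 servings → $10.01.
The minimum over all feasible corners is $8.22.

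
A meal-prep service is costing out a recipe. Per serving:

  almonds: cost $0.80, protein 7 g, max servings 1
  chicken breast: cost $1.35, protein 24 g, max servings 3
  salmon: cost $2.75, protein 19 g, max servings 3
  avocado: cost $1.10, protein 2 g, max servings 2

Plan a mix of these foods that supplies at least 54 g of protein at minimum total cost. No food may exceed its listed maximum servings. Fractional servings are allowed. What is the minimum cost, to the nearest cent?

$3.04

Cost per g of protein: chicken breast $0.0563, almonds $0.1143, salmon $0.1447, avocado $0.5500.
Take 2.25 servings of chicken breast: +54.0 g protein for $3.04 (total $3.04, still need 0.0 g).
Greedy by cheapest-per-g is optimal for a single linear constraint, so the minimum cost is $3.04.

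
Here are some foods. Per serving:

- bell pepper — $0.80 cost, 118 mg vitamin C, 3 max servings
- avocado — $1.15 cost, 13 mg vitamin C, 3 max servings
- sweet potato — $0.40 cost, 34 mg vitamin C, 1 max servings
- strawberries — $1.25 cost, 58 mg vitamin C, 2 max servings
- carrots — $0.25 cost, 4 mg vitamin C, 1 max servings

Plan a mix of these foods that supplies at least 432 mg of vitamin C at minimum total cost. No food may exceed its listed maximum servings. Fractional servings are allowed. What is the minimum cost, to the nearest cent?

$3.75

Cost per mg of vitamin C: bell pepper $0.0068, sweet potato $0.0118, strawberries $0.0216, carrots $0.0625, avocado $0.0885.
Take 3 servings of bell pepper: +354.0 mg vitamin C for $2.40 (total $2.40, still need 78.0 mg).
Take 1 serving of sweet potato: +34.0 mg vitamin C for $0.40 (total $2.80, still need 44.0 mg).
Take 0.7586 servings of strawberries: +44.0 mg vitamin C for $0.95 (total $3.75, still need 0.0 mg).
Greedy by cheapest-per-mg is optimal for a single linear constraint, so the minimum cost is $3.75.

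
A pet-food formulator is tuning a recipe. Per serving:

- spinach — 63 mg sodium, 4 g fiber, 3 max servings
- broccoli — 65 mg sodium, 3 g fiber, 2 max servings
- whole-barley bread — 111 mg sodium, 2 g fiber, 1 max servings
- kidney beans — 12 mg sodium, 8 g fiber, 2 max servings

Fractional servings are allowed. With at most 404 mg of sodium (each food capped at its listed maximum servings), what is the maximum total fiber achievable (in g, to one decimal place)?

Fiber per mg sodium: kidney beans 0.6667, spinach 0.06349, broccoli 0.04615, whole-barley bread 0.01802.
Take 2 servings of kidney beans: uses 24 mg sodium, +16.0 g fiber (running total 16.0 g).
Take 3 servings of spinach: uses 189 mg sodium, +12.0 g fiber (running total 28.0 g).
Take 2 servings of broccoli: uses 130 mg sodium, +6.0 g fiber (running total 34.0 g).
Take 0.5495 servings of whole-barley bread: uses 61 mg sodium, +1.1 g fiber (running total 35.1 g).
Greedy by best ratio exhausts the sodium allowance optimally: 35.1 g.

35.1 g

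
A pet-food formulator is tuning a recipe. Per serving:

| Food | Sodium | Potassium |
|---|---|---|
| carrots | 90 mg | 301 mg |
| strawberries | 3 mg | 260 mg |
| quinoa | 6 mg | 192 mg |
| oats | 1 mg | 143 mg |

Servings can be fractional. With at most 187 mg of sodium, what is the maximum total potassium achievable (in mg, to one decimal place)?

26741.0 mg

Potassium per mg sodium: oats 143, strawberries 86.67, quinoa 32, carrots 3.344.
With no serving limits, spend the whole sodium allowance on oats: 187 mg / 1 mg × 143 mg = 26741.0 mg.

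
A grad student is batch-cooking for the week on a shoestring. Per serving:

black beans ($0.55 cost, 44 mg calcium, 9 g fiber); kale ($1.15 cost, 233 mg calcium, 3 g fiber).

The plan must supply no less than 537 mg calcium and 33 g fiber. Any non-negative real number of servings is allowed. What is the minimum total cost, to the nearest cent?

$3.68

Two binding constraints pin down two serving amounts, so the optimal mix uses at most two foods. The candidates are each food alone (scaled to the tighter of calcium/fiber) and each pair with both constraints tight.
black beans only: max(537/44, 33/9) = 12.2 servings → $6.71.
kale only: max(537/233, 33/3) = 11 servings → $12.65.
black beans + kale with both tight: 3.093 servings and 1.721 servings → $3.68.
The minimum over all feasible corners is $3.68.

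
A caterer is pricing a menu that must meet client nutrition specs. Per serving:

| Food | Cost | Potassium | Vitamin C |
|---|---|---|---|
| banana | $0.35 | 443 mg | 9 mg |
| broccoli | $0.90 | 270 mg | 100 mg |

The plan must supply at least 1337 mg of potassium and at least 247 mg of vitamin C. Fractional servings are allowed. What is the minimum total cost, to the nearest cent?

At the optimum either one food covers both requirements or two foods hit both targets exactly; no other combination can be cheaper.
banana only: max(1337/443, 247/9) = 27.44 servings → $9.61.
broccoli only: max(1337/270, 247/100) = 4.952 servings → $4.46.
banana + broccoli with both tight: 1.6 servings and 2.326 servings → $2.65.
The minimum over all feasible corners is $2.65.

$2.65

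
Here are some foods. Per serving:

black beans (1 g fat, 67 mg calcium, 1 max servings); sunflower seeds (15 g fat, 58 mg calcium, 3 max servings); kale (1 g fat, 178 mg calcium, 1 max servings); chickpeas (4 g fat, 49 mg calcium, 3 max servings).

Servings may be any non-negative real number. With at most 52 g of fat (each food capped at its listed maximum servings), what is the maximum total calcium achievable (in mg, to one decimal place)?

Calcium per g fat: kale 178, black beans 67, chickpeas 12.25, sunflower seeds 3.867.
Take 1 serving of kale: uses 1 g fat, +178.0 mg calcium (running total 178.0 mg).
Take 1 serving of black beans: uses 1 g fat, +67.0 mg calcium (running total 245.0 mg).
Take 3 servings of chickpeas: uses 12 g fat, +147.0 mg calcium (running total 392.0 mg).
Take 2.533 servings of sunflower seeds: uses 38 g fat, +146.9 mg calcium (running total 538.9 mg).
Filling greedily by calcium-per-g fat is optimal for one linear limit, giving 538.9 mg.

538.9 mg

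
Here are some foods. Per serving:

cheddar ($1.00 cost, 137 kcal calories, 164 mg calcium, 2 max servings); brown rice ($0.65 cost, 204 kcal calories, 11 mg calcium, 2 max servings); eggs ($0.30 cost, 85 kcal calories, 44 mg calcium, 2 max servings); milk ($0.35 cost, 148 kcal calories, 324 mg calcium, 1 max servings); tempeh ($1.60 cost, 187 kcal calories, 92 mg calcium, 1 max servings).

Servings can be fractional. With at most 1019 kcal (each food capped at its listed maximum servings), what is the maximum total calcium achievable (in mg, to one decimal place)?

844.9 mg

Calcium per kcal: milk 2.189, cheddar 1.197, eggs 0.5176, tempeh 0.492, brown rice 0.05392.
Take 1 serving of milk: uses 148 kcal, +324.0 mg calcium (running total 324.0 mg).
Take 2 servings of cheddar: uses 274 kcal, +328.0 mg calcium (running total 652.0 mg).
Take 2 servings of eggs: uses 170 kcal, +88.0 mg calcium (running total 740.0 mg).
Take 1 serving of tempeh: uses 187 kcal, +92.0 mg calcium (running total 832.0 mg).
Take 1.176 servings of brown rice: uses 240 kcal, +12.9 mg calcium (running total 844.9 mg).
Greedy by best ratio exhausts the calories allowance optimally: 844.9 mg.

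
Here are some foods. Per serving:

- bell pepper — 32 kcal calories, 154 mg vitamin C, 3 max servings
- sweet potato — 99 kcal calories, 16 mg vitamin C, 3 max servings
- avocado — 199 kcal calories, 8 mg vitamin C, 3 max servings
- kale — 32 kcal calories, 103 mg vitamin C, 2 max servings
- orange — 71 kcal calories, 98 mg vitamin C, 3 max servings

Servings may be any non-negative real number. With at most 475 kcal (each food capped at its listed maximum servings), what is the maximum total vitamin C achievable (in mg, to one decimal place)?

978.5 mg

Vitamin C per kcal: bell pepper 4.812, kale 3.219, orange 1.38, sweet potato 0.1616, avocado 0.0402.
Take 3 servings of bell pepper: uses 96 kcal, +462.0 mg vitamin C (running total 462.0 mg).
Take 2 servings of kale: uses 64 kcal, +206.0 mg vitamin C (running total 668.0 mg).
Take 3 servings of orange: uses 213 kcal, +294.0 mg vitamin C (running total 962.0 mg).
Take 1.03 servings of sweet potato: uses 102 kcal, +16.5 mg vitamin C (running total 978.5 mg).
Greedy by best ratio exhausts the calories allowance optimally: 978.5 mg.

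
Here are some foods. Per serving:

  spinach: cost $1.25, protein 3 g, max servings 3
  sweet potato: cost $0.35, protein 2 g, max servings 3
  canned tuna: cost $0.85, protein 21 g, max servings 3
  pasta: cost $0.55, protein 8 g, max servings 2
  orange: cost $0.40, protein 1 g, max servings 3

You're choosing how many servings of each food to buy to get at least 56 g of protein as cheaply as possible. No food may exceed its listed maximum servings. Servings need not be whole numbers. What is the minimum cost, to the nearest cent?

Cost per g of protein: canned tuna $0.0405, pasta $0.0688, sweet potato $0.1750, orange $0.4000, spinach $0.4167.
Take 2.667 servings of canned tuna: +56.0 g protein for $2.27 (total $2.27, still need 0.0 g).
Greedy by cheapest-per-g is optimal for a single linear constraint, so the minimum cost is $2.27.

$2.27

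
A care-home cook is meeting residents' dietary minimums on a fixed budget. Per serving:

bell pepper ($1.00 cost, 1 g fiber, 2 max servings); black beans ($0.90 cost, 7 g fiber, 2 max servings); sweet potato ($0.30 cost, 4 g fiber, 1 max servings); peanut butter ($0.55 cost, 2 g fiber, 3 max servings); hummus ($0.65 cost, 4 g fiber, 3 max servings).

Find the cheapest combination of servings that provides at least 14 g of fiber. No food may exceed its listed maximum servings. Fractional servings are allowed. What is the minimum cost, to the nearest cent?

Cost per g of fiber: sweet potato $0.0750, black beans $0.1286, hummus $0.1625, peanut butter $0.2750, bell pepper $1.0000.
Take 1 serving of sweet potato: +4.0 g fiber for $0.30 (total $0.30, still need 10.0 g).
Take 1.429 servings of black beans: +10.0 g fiber for $1.29 (total $1.59, still need 0.0 g).
Greedy by cheapest-per-g is optimal for a single linear constraint, so the minimum cost is $1.59.

$1.59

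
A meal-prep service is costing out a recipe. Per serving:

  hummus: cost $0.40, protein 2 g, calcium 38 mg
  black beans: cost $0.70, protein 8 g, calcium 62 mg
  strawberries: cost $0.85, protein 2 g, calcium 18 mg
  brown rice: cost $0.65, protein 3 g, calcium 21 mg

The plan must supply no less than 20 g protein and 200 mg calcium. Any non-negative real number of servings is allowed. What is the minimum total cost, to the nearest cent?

The cheapest plan sits at a corner of the feasible region — with two constraints it uses at most two foods.
hummus only: max(20/2, 200/38) = 10 servings → $4.00.
black beans only: max(20/8, 200/62) = 3.226 servings → $2.26.
strawberries only: max(20/2, 200/18) = 11.11 servings → $9.44.
brown rice only: max(20/3, 200/21) = 9.524 servings → $6.19.
hummus + black beans with both tight: 2 servings and 2 servings → $2.20.
hummus + strawberries with both tight: 1 serving and 9 servings → $8.05.
hummus + brown rice with both tight: 2.5 servings and 5 servings → $4.25.
black beans + strawberries: intersection lies outside the first quadrant.
black beans + brown rice with both targets exact would need a negative amount; discard.
strawberries + brown rice: intersection lies outside the first quadrant.
Cheapest feasible corner: $2.20.

$2.20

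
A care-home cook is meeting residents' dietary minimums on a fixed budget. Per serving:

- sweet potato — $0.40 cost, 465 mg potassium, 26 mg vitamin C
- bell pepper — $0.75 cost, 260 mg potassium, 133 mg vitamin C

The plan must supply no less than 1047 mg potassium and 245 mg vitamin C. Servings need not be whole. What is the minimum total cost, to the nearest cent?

$1.73

sweet potato only: max(1047/465, 245/26) = 9.423 servings → $3.77.
bell pepper only: max(1047/260, 245/133) = 4.027 servings → $3.02.
sweet potato + bell pepper with both tight: 1.372 servings and 1.574 servings → $1.73.
So the least-cost plan costs $1.73.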